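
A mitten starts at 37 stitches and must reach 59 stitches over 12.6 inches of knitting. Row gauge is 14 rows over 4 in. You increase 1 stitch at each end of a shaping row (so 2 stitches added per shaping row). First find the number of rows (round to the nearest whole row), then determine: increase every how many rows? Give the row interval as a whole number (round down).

Increase every 4th row.

Rows = 12.6 × 3.5 = 44.1 → 44 rows.
Stitches to add: 22 → 11 shaping rows (at 2 st each).
44 / 11 = 4.00 → every 4 rows.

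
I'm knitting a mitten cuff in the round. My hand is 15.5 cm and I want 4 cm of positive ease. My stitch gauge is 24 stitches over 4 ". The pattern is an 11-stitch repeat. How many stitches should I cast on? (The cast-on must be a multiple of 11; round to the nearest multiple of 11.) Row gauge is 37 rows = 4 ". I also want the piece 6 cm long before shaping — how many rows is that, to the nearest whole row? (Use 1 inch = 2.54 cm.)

Finished = 15.5 + 4 = 19.5 cm.
19.5 cm × 1/2.54 = 7.68 inches.
24/4 = 6 sts per in; 7.68 × 6 = 46.06 sts.
Nearest multiple of 11 → 44.
6 cm = 2.36 inches; × 9.25 = 21.85 → 22 rows.

Cast on 44 stitches; work 22 rows.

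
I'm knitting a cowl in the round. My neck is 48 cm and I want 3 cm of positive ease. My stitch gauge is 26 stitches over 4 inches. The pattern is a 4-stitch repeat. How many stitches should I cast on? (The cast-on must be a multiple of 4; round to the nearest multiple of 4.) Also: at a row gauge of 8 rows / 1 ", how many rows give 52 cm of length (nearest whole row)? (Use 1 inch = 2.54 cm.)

Finished = 48 + 3 = 51 cm.
51 cm × 1/2.54 = 20.08 inches.
26/4 = 6.5 sts per in; 20.08 × 6.5 = 130.51 sts.
Nearest multiple of 4 → 132.
52 cm = 20.47 inches; × 8 = 163.78 → 164 rows.

Cast on 132 stitches; work 164 rows.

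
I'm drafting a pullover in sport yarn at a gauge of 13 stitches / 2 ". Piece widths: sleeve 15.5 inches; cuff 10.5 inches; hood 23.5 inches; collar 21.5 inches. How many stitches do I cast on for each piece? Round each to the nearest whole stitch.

Rate = 13/2 = 6.5 sts per in.
sleeve: 15.5 × 6.5 = 100.75 → 101.
cuff: 10.5 × 6.5 = 68.25 → 68.
hood: 23.5 × 6.5 = 152.75 → 153.
collar: 21.5 × 6.5 = 139.75 → 140.

sleeve 101; cuff 68; hood 153; collar 140.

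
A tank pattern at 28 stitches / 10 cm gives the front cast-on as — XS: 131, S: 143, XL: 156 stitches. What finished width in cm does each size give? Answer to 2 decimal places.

XS 46.79 cm; S 51.07 cm; XL 55.71 cm.

28/10 = 2.8 sts per cm.
XS: 131 / 2.8 = 46.786 → 46.79 cm.
S: 143 / 2.8 = 51.071 → 51.07 cm.
XL: 156 / 2.8 = 55.714 → 55.71 cm.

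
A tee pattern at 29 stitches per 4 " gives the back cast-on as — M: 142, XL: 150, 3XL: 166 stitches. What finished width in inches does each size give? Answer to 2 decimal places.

M 19.59 inches; XL 20.69 inches; 3XL 22.90 inches.

29/4 = 7.25 sts per in.
M: 142 / 7.25 = 19.586 → 19.59 in.
XL: 150 / 7.25 = 20.690 → 20.69 in.
3XL: 166 / 7.25 = 22.897 → 22.90 in.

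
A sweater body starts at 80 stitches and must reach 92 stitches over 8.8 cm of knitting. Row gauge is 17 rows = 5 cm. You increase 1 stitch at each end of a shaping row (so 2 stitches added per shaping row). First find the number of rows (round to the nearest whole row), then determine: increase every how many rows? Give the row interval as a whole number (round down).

Increase every 5th row.

Rows = 8.8 × 3.4 = 29.9 → 30 rows.
Stitches to add: 12 → 6 shaping rows (at 2 st each).
30 / 6 = 5.00 → every 5 rows.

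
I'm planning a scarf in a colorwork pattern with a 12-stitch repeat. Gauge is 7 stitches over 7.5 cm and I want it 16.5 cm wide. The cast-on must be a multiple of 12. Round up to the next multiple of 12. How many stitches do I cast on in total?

7 / 7.5 = 0.933 sts per cm.
16.5 × 0.933 = 15.40 sts.
Next multiple of 12: 24.

CO 24 sts.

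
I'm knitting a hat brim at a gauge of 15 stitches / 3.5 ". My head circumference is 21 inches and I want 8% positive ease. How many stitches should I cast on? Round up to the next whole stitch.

Finished = 21 × 1.08 = 22.68 in.
15 / 3.5 = 4.286 sts per inch.
22.68 × 4.286 = 97.20 sts.
→ 98 sts.

Cast on 98 stitches.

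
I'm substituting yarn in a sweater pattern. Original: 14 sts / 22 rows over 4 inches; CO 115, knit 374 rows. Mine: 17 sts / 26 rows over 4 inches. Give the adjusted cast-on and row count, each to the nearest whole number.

Stitches: 115 × 17/14 = 139.64 → 140.
Rows: 374 × 26/22 = 442.00 → 442.

Cast on 140 stitches; work 442 rows.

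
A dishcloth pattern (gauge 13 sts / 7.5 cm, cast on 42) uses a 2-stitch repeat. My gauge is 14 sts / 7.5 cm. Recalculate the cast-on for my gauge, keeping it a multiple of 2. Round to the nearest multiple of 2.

42 × 14 / 13 = 45.23.
Nearest multiple of 2: 46.

CO 46 sts.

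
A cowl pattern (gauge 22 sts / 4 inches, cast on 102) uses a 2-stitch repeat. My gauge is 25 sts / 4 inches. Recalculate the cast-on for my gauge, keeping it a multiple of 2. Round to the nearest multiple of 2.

Cast on 116 stitches.

102 × 25 / 22 = 115.91.
Nearest multiple of 2: 116.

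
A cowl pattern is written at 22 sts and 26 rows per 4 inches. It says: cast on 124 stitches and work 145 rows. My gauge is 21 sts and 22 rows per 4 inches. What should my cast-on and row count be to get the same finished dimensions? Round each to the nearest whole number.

Stitches: 124 × 21/22 = 118.36 → 118.
Rows: 145 × 22/26 = 122.69 → 123.

Cast on 118 stitches; work 123 rows.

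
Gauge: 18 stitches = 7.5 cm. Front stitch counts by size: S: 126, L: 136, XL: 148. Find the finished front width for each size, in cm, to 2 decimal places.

18/7.5 = 2.4 sts per cm.
S: 126 / 2.4 = 52.500 → 52.50 cm.
L: 136 / 2.4 = 56.667 → 56.67 cm.
XL: 148 / 2.4 = 61.667 → 61.67 cm.

S 52.50 cm; L 56.67 cm; XL 61.67 cm.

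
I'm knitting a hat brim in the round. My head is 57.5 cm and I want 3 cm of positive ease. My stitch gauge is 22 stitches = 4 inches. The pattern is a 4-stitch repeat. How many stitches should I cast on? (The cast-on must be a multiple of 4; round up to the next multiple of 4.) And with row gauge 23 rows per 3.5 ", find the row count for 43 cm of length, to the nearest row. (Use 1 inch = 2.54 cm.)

Finished = 57.5 + 3 = 60.5 cm.
60.5 cm × 1/2.54 = 23.82 inches.
22/4 = 5.5 sts per in; 23.82 × 5.5 = 131.00 sts.
Next multiple of 4 → 132.
43 cm = 16.93 inches; × 6.571 = 111.25 → 111 rows.

Cast on 132 stitches; work 111 rows.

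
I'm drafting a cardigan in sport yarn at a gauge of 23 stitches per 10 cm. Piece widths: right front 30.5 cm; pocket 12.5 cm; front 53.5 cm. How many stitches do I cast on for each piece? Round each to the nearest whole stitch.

right front 70; pocket 29; front 123.

Rate = 23/10 = 2.3 sts per cm.
right front: 30.5 × 2.3 = 70.15 → 70.
pocket: 12.5 × 2.3 = 28.75 → 29.
front: 53.5 × 2.3 = 123.05 → 123.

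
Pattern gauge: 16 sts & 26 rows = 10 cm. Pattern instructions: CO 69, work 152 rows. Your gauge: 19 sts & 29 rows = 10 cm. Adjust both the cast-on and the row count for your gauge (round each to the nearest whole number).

Cast on 82 stitches; work 170 rows.

Stitches: 69 × 19/16 = 81.94 → 82.
Rows: 152 × 29/26 = 169.54 → 170.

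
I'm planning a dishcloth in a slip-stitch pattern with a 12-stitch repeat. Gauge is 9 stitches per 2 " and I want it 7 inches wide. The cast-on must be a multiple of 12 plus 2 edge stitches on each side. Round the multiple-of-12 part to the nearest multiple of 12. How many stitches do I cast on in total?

CO 28 sts.

9 / 2 = 4.5 sts per inch.
7 × 4.5 = 31.50 sts.
Less 4 edge sts → 27.50 for the repeat.
Nearest multiple of 12: 24.
Add back 4 edge sts → 28.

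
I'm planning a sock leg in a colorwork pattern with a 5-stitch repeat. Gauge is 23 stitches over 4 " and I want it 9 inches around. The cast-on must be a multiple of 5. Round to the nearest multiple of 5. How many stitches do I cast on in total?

Cast on 50 stitches.

23 / 4 = 5.75 sts per inch.
9 × 5.75 = 51.75 sts.
Nearest multiple of 5: 50.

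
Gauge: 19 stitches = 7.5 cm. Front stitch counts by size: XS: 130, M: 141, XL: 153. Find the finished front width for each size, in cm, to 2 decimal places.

19/7.5 = 2.533 sts per cm.
XS: 130 / 2.533 = 51.316 → 51.32 cm.
M: 141 / 2.533 = 55.658 → 55.66 cm.
XL: 153 / 2.533 = 60.395 → 60.39 cm.

XS 51.32 cm; M 55.66 cm; XL 60.39 cm.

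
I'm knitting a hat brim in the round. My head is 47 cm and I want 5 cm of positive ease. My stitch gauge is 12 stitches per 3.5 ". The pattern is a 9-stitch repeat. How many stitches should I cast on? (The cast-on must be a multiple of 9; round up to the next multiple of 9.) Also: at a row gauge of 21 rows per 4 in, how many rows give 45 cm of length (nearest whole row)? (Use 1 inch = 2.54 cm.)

Cast on 72 stitches; work 93 rows.

Finished = 47 + 5 = 52 cm.
52 cm × 1/2.54 = 20.47 inches.
12/3.5 = 3.429 sts per in; 20.47 × 3.429 = 70.19 sts.
Next multiple of 9 → 72.
45 cm = 17.72 inches; × 5.25 = 93.01 → 93 rows.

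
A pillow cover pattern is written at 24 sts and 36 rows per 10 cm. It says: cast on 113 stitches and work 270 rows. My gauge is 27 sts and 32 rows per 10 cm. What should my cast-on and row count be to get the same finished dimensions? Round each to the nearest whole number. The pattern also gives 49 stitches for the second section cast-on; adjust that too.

Cast on 127 stitches; work 240 rows; second section cast-on 55 stitches.

Stitches: 113 × 27/24 = 127.12 → 127.
Rows: 270 × 32/36 = 240.00 → 240.
second section cast-on: 49 × 27/24 = 55.12 → 55.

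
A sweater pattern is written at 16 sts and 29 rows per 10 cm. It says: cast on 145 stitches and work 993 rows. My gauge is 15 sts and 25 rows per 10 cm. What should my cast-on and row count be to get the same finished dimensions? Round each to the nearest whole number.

Stitches: 145 × 15/16 = 135.94 → 136.
Rows: 993 × 25/29 = 856.03 → 856.

Cast on 136 stitches; work 856 rows.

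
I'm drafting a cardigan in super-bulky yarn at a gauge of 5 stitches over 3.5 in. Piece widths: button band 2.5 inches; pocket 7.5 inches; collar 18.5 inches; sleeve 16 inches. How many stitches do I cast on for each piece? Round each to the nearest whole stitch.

Rate = 5/3.5 = 1.429 sts per in.
button band: 2.5 × 1.429 = 3.57 → 4.
pocket: 7.5 × 1.429 = 10.71 → 11.
collar: 18.5 × 1.429 = 26.43 → 26.
sleeve: 16 × 1.429 = 22.86 → 23.

button band 4; pocket 11; collar 26; sleeve 23.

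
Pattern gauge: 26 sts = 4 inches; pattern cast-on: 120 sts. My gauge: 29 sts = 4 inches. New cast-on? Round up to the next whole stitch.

134 stitches.

Scale factor = 29 / 26 = 1.115.
120 × 29 / 26 = 133.85 sts.
→ 134 sts.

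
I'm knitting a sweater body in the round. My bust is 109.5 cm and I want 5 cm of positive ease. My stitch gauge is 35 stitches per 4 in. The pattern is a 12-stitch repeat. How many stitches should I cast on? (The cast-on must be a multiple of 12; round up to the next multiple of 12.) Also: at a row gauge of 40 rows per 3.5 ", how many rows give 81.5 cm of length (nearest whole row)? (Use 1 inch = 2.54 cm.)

Finished = 109.5 + 5 = 114.5 cm.
114.5 cm × 1/2.54 = 45.08 inches.
35/4 = 8.75 sts per in; 45.08 × 8.75 = 394.44 sts.
Next multiple of 12 → 396.
81.5 cm = 32.09 inches; × 11.429 = 366.70 → 367 rows.

Cast on 396 stitches; work 367 rows.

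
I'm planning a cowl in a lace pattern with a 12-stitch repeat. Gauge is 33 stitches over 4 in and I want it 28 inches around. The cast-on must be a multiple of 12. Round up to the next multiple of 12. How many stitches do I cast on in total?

CO 240 sts.

33 / 4 = 8.25 sts per inch.
28 × 8.25 = 231.00 sts.
Next multiple of 12: 240.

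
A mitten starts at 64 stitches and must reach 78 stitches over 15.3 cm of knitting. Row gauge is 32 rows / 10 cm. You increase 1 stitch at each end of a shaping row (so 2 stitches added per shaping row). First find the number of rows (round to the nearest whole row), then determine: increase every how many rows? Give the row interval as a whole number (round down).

Increase every 7th row.

Rows = 15.3 × 3.2 = 49.0 → 49 rows.
Stitches to add: 14 → 7 shaping rows (at 2 st each).
49 / 7 = 7.00 → every 7 rows.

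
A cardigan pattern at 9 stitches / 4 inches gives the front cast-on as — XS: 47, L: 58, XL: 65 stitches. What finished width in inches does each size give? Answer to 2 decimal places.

9/4 = 2.25 sts per in.
XS: 47 / 2.25 = 20.889 → 20.89 in.
L: 58 / 2.25 = 25.778 → 25.78 in.
XL: 65 / 2.25 = 28.889 → 28.89 in.

XS 20.89 inches; L 25.78 inches; XL 28.89 inches.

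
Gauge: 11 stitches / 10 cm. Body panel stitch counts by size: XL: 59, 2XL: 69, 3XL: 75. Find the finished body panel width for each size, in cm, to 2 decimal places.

XL 53.64 cm; 2XL 62.73 cm; 3XL 68.18 cm.

11/10 = 1.1 sts per cm.
XL: 59 / 1.1 = 53.636 → 53.64 cm.
2XL: 69 / 1.1 = 62.727 → 62.73 cm.
3XL: 75 / 1.1 = 68.182 → 68.18 cm.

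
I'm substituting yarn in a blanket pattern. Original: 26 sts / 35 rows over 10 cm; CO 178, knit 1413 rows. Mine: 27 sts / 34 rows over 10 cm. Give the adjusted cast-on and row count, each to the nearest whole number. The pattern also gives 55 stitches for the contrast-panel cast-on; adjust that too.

Cast on 185 stitches; work 1373 rows; contrast-panel cast-on 57 stitches.

Stitches: 178 × 27/26 = 184.85 → 185.
Rows: 1413 × 34/35 = 1372.63 → 1373.
contrast-panel cast-on: 55 × 27/26 = 57.12 → 57.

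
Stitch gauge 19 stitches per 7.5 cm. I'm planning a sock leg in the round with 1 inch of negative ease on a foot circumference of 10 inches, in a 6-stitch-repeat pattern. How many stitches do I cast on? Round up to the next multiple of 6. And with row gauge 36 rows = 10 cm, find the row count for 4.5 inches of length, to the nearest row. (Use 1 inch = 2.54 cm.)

Finished = 10 − 1 = 9 inches.
9 inches × 2.54 = 22.86 cm.
19/7.5 = 2.533 sts per cm; 22.86 × 2.533 = 57.91 sts.
Next multiple of 6 → 60.
4.5 inches = 11.43 cm; × 3.6 = 41.15 → 41 rows.

Cast on 60 stitches; work 41 rows.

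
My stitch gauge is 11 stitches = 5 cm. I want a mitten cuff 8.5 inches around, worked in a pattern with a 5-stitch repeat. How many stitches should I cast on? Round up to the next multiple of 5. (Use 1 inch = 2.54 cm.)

8.5 in = 8.5 × 2.54 = 21.59 cm.
11 / 5 = 2.2 sts/cm.
21.59 × 2.2 = 47.50 sts.
→ 50.

50 stitches.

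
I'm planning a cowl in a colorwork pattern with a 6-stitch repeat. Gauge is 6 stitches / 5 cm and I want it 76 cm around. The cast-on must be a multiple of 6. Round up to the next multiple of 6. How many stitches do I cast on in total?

Cast on 96 stitches.

6 / 5 = 1.2 sts per cm.
76 × 1.2 = 91.20 sts.
Next multiple of 6: 96.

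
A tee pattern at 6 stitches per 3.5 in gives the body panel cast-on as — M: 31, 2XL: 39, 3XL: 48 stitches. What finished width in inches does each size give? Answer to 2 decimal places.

M 18.08 inches; 2XL 22.75 inches; 3XL 28.00 inches.

6/3.5 = 1.714 sts per in.
M: 31 / 1.714 = 18.083 → 18.08 in.
2XL: 39 / 1.714 = 22.750 → 22.75 in.
3XL: 48 / 1.714 = 28.000 → 28.00 in.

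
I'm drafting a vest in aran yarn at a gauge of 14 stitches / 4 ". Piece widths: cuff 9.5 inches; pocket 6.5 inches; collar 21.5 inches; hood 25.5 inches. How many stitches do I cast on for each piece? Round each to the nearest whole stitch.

cuff 33; pocket 23; collar 75; hood 89.

Rate = 14/4 = 3.5 sts per in.
cuff: 9.5 × 3.5 = 33.25 → 33.
pocket: 6.5 × 3.5 = 22.75 → 23.
collar: 21.5 × 3.5 = 75.25 → 75.
hood: 25.5 × 3.5 = 89.25 → 89.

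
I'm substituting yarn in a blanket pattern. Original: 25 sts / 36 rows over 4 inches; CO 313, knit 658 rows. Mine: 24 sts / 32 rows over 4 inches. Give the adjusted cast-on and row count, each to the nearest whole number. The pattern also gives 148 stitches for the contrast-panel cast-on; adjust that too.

Cast on 300 stitches; work 585 rows; contrast-panel cast-on 142 stitches.

Stitches: 313 × 24/25 = 300.48 → 300.
Rows: 658 × 32/36 = 584.89 → 585.
contrast-panel cast-on: 148 × 24/25 = 142.08 → 142.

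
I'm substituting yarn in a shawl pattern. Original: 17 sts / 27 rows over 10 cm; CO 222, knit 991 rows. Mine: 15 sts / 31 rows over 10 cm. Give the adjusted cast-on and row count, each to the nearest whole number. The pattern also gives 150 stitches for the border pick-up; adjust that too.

Cast on 196 stitches; work 1138 rows; border pick-up 132 stitches.

Stitches: 222 × 15/17 = 195.88 → 196.
Rows: 991 × 31/27 = 1137.81 → 1138.
border pick-up: 150 × 15/17 = 132.35 → 132.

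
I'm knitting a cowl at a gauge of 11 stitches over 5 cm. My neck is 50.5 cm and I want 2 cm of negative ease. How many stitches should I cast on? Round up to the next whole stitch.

Finished = 50.5 − 2 = 48.5 cm.
11 / 5 = 2.2 sts per cm.
48.50 × 2.2 = 106.70 sts.
→ 107 sts.

Cast on 107 stitches.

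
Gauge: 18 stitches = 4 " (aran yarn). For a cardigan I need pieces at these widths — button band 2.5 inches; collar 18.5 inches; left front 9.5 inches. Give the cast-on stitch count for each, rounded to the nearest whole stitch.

button band 11; collar 83; left front 43.

Rate = 18/4 = 4.5 sts per in.
button band: 2.5 × 4.5 = 11.25 → 11.
collar: 18.5 × 4.5 = 83.25 → 83.
left front: 9.5 × 4.5 = 42.75 → 43.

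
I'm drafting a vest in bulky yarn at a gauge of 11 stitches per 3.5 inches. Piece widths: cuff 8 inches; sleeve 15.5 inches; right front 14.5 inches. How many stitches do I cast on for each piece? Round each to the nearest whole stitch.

cuff 25; sleeve 49; right front 46.

Rate = 11/3.5 = 3.143 sts per in.
cuff: 8 × 3.143 = 25.14 → 25.
sleeve: 15.5 × 3.143 = 48.71 → 49.
right front: 14.5 × 3.143 = 45.57 → 46.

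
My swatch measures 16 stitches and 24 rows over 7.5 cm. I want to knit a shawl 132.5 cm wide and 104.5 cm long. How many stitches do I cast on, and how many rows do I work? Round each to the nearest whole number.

Stitch gauge = 16/7.5 = 2.133 sts/cm; 132.5 × 2.133 = 282.67 → 283 sts.
Row gauge = 24/7.5 = 3.2 rows/cm; 104.5 × 3.2 = 334.40 → 334 rows.

Cast on 283 stitches and work 334 rows.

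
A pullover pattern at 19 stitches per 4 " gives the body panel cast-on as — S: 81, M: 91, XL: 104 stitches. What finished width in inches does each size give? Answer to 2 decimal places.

19/4 = 4.75 sts per in.
S: 81 / 4.75 = 17.053 → 17.05 in.
M: 91 / 4.75 = 19.158 → 19.16 in.
XL: 104 / 4.75 = 21.895 → 21.89 in.

S 17.05 inches; M 19.16 inches; XL 21.89 inches.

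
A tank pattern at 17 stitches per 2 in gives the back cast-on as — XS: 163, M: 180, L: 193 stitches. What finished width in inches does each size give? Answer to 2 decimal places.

17/2 = 8.5 sts per in.
XS: 163 / 8.5 = 19.176 → 19.18 in.
M: 180 / 8.5 = 21.176 → 21.18 in.
L: 193 / 8.5 = 22.706 → 22.71 in.

XS 19.18 inches; M 21.18 inches; L 22.71 inches.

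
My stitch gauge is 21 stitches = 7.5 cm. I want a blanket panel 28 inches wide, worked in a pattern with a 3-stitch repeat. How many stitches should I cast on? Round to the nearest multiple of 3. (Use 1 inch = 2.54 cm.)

28 in = 28 × 2.54 = 71.12 cm.
21 / 7.5 = 2.8 sts/cm.
71.12 × 2.8 = 199.14 sts.
→ 198.

198 stitches.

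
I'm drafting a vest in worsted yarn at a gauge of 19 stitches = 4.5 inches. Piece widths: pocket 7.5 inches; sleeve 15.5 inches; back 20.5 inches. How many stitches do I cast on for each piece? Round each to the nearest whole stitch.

Rate = 19/4.5 = 4.222 sts per in.
pocket: 7.5 × 4.222 = 31.67 → 32.
sleeve: 15.5 × 4.222 = 65.44 → 65.
back: 20.5 × 4.222 = 86.56 → 87.

pocket 32; sleeve 65; back 87.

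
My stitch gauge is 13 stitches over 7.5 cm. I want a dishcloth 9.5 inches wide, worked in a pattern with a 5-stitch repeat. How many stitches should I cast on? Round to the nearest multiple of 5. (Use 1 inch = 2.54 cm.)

9.5 in = 9.5 × 2.54 = 24.13 cm.
13 / 7.5 = 1.733 sts/cm.
24.13 × 1.733 = 41.83 sts.
→ 40.

Cast on 40 stitches.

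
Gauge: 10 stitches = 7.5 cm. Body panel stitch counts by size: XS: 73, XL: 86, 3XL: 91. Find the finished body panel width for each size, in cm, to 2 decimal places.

XS 54.75 cm; XL 64.50 cm; 3XL 68.25 cm.

10/7.5 = 1.333 sts per cm.
XS: 73 / 1.333 = 54.750 → 54.75 cm.
XL: 86 / 1.333 = 64.500 → 64.50 cm.
3XL: 91 / 1.333 = 68.250 → 68.25 cm.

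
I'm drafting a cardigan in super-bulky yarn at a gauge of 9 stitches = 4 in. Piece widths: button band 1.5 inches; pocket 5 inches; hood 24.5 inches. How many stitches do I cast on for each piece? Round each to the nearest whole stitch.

Rate = 9/4 = 2.25 sts per in.
button band: 1.5 × 2.25 = 3.38 → 3.
pocket: 5 × 2.25 = 11.25 → 11.
hood: 24.5 × 2.25 = 55.12 → 55.

button band 3; pocket 11; hood 55.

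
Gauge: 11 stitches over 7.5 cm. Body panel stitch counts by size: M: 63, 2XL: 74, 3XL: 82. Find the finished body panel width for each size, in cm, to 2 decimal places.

M 42.95 cm; 2XL 50.45 cm; 3XL 55.91 cm.

11/7.5 = 1.467 sts per cm.
M: 63 / 1.467 = 42.955 → 42.95 cm.
2XL: 74 / 1.467 = 50.455 → 50.45 cm.
3XL: 82 / 1.467 = 55.909 → 55.91 cm.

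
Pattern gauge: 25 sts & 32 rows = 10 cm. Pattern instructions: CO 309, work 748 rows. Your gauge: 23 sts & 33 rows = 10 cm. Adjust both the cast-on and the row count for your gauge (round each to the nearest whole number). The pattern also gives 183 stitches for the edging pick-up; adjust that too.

Cast on 284 stitches; work 771 rows; edging pick-up 168 stitches.

Stitches: 309 × 23/25 = 284.28 → 284.
Rows: 748 × 33/32 = 771.38 → 771.
edging pick-up: 183 × 23/25 = 168.36 → 168.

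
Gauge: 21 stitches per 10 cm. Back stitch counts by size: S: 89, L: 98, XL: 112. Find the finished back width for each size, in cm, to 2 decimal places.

S 42.38 cm; L 46.67 cm; XL 53.33 cm.

21/10 = 2.1 sts per cm.
S: 89 / 2.1 = 42.381 → 42.38 cm.
L: 98 / 2.1 = 46.667 → 46.67 cm.
XL: 112 / 2.1 = 53.333 → 53.33 cm.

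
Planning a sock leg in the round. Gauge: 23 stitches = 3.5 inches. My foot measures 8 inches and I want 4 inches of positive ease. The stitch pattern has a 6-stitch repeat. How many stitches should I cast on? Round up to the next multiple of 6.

Finished = 8 + 4 = 12 inches.
23 / 3.5 = 6.571 sts/in.
12 × 6.571 = 78.86 sts.
Next multiple of 6: 84.

84 stitches.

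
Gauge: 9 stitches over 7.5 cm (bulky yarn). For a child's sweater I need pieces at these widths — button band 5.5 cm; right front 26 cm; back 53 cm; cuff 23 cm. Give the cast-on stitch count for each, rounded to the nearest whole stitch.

button band 7; right front 31; back 64; cuff 28.

Rate = 9/7.5 = 1.2 sts per cm.
button band: 5.5 × 1.2 = 6.60 → 7.
right front: 26 × 1.2 = 31.20 → 31.
back: 53 × 1.2 = 63.60 → 64.
cuff: 23 × 1.2 = 27.60 → 28.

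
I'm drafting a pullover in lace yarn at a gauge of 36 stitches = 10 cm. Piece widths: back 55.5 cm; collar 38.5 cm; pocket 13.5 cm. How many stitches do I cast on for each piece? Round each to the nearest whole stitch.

back 200; collar 139; pocket 49.

Rate = 36/10 = 3.6 sts per cm.
back: 55.5 × 3.6 = 199.80 → 200.
collar: 38.5 × 3.6 = 138.60 → 139.
pocket: 13.5 × 3.6 = 48.60 → 49.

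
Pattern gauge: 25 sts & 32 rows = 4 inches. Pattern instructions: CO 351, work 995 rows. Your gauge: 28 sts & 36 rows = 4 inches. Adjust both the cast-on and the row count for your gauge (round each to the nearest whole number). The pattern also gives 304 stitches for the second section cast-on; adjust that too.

Cast on 393 stitches; work 1119 rows; second section cast-on 340 stitches.

Stitches: 351 × 28/25 = 393.12 → 393.
Rows: 995 × 36/32 = 1119.38 → 1119.
second section cast-on: 304 × 28/25 = 340.48 → 340.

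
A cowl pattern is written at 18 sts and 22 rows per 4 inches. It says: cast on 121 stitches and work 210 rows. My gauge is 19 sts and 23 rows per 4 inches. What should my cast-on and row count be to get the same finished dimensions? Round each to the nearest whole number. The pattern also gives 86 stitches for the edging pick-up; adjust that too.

Stitches: 121 × 19/18 = 127.72 → 128.
Rows: 210 × 23/22 = 219.55 → 220.
edging pick-up: 86 × 19/18 = 90.78 → 91.

Cast on 128 stitches; work 220 rows; edging pick-up 91 stitches.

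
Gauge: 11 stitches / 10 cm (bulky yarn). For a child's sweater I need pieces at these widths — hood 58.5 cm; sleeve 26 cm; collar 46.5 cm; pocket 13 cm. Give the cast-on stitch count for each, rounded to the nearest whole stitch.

hood 64; sleeve 29; collar 51; pocket 14.

Rate = 11/10 = 1.1 sts per cm.
hood: 58.5 × 1.1 = 64.35 → 64.
sleeve: 26 × 1.1 = 28.60 → 29.
collar: 46.5 × 1.1 = 51.15 → 51.
pocket: 13 × 1.1 = 14.30 → 14.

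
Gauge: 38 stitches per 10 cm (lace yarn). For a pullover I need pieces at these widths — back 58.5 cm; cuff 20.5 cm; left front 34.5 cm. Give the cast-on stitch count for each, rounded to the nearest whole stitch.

back 222; cuff 78; left front 131.

Rate = 38/10 = 3.8 sts per cm.
back: 58.5 × 3.8 = 222.30 → 222.
cuff: 20.5 × 3.8 = 77.90 → 78.
left front: 34.5 × 3.8 = 131.10 → 131.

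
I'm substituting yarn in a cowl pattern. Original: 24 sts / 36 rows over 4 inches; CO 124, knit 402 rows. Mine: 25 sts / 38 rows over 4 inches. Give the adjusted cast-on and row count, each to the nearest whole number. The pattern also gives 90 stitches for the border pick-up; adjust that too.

Cast on 129 stitches; work 424 rows; border pick-up 94 stitches.

Stitches: 124 × 25/24 = 129.17 → 129.
Rows: 402 × 38/36 = 424.33 → 424.
border pick-up: 90 × 25/24 = 93.75 → 94.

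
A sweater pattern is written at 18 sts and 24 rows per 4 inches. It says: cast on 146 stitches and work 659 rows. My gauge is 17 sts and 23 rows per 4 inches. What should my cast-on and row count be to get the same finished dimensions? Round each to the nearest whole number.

Cast on 138 stitches; work 632 rows.

Stitches: 146 × 17/18 = 137.89 → 138.
Rows: 659 × 23/24 = 631.54 → 632.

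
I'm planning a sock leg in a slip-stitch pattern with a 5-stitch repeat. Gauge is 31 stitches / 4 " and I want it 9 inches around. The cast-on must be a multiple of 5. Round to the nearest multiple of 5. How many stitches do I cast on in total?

31 / 4 = 7.75 sts per inch.
9 × 7.75 = 69.75 sts.
Nearest multiple of 5: 70.

Cast on 70 stitches.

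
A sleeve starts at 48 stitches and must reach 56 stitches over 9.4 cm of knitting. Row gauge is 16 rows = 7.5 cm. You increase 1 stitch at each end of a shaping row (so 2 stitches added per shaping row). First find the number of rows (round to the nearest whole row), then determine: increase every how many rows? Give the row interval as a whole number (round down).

Increase every 5th row.

Rows = 9.4 × 2.133 = 20.1 → 20 rows.
Stitches to add: 8 → 4 shaping rows (at 2 st each).
20 / 4 = 5.00 → every 5 rows.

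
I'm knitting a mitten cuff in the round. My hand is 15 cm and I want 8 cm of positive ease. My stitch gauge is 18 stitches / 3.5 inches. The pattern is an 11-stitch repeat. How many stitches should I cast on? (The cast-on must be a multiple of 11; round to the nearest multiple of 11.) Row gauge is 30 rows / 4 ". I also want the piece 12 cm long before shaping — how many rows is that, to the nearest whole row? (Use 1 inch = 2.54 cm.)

Cast on 44 stitches; work 35 rows.

Finished = 15 + 8 = 23 cm.
23 cm × 1/2.54 = 9.06 inches.
18/3.5 = 5.143 sts per in; 9.06 × 5.143 = 46.57 sts.
Nearest multiple of 11 → 44.
12 cm = 4.72 inches; × 7.5 = 35.43 → 35 rows.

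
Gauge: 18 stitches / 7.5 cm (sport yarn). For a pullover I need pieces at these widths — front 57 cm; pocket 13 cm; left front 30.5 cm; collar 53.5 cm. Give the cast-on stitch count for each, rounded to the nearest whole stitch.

front 137; pocket 31; left front 73; collar 128.

Rate = 18/7.5 = 2.4 sts per cm.
front: 57 × 2.4 = 136.80 → 137.
pocket: 13 × 2.4 = 31.20 → 31.
left front: 30.5 × 2.4 = 73.20 → 73.
collar: 53.5 × 2.4 = 128.40 → 128.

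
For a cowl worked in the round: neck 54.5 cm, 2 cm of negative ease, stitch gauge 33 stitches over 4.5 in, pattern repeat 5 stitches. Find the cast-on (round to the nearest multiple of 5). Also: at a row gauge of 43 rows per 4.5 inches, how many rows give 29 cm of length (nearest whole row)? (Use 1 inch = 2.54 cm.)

Finished = 54.5 − 2 = 52.5 cm.
52.5 cm × 1/2.54 = 20.67 inches.
33/4.5 = 7.333 sts per in; 20.67 × 7.333 = 151.57 sts.
Nearest multiple of 5 → 150.
29 cm = 11.42 inches; × 9.556 = 109.10 → 109 rows.

Cast on 150 stitches; work 109 rows.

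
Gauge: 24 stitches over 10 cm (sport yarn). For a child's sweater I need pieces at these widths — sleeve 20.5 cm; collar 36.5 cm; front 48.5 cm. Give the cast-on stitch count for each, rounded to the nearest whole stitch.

sleeve 49; collar 88; front 116.

Rate = 24/10 = 2.4 sts per cm.
sleeve: 20.5 × 2.4 = 49.20 → 49.
collar: 36.5 × 2.4 = 87.60 → 88.
front: 48.5 × 2.4 = 116.40 → 116.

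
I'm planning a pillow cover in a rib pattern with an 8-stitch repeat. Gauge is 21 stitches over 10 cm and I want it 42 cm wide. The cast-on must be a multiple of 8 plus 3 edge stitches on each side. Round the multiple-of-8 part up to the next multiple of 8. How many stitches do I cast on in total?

21 / 10 = 2.1 sts per cm.
42 × 2.1 = 88.20 sts.
Less 6 edge sts → 82.20 for the repeat.
Next multiple of 8: 88.
Add back 6 edge sts → 94.

CO 94 sts.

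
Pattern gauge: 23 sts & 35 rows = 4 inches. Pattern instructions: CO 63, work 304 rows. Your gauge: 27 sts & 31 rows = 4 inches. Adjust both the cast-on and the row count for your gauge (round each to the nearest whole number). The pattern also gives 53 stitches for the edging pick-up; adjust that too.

Cast on 74 stitches; work 269 rows; edging pick-up 62 stitches.

Stitches: 63 × 27/23 = 73.96 → 74.
Rows: 304 × 31/35 = 269.26 → 269.
edging pick-up: 53 × 27/23 = 62.22 → 62.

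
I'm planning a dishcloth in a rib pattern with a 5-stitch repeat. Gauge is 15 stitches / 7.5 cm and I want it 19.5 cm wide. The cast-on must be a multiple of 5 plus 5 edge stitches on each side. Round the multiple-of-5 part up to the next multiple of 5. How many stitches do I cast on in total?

15 / 7.5 = 2 sts per cm.
19.5 × 2 = 39.00 sts.
Less 10 edge sts → 29.00 for the repeat.
Next multiple of 5: 30.
Add back 10 edge sts → 40.

Cast on 40 stitches.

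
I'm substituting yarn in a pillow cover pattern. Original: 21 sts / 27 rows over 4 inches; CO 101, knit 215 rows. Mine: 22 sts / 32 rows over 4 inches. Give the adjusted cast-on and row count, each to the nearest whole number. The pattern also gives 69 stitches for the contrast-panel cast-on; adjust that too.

Cast on 106 stitches; work 255 rows; contrast-panel cast-on 72 stitches.

Stitches: 101 × 22/21 = 105.81 → 106.
Rows: 215 × 32/27 = 254.81 → 255.
contrast-panel cast-on: 69 × 22/21 = 72.29 → 72.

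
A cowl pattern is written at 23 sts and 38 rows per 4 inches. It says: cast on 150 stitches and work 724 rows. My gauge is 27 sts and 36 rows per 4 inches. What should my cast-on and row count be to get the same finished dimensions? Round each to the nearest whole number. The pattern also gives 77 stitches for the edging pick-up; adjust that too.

Cast on 176 stitches; work 686 rows; edging pick-up 90 stitches.

Stitches: 150 × 27/23 = 176.09 → 176.
Rows: 724 × 36/38 = 685.89 → 686.
edging pick-up: 77 × 27/23 = 90.39 → 90.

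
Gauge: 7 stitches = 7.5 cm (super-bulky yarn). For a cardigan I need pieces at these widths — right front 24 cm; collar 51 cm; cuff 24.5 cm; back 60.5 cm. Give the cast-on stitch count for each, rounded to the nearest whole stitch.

Rate = 7/7.5 = 0.933 sts per cm.
right front: 24 × 0.933 = 22.40 → 22.
collar: 51 × 0.933 = 47.60 → 48.
cuff: 24.5 × 0.933 = 22.87 → 23.
back: 60.5 × 0.933 = 56.47 → 56.

right front 22; collar 48; cuff 23; back 56.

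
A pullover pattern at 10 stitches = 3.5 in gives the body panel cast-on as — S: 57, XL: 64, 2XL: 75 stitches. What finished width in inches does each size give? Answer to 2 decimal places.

S 19.95 inches; XL 22.40 inches; 2XL 26.25 inches.

10/3.5 = 2.857 sts per in.
S: 57 / 2.857 = 19.950 → 19.95 in.
XL: 64 / 2.857 = 22.400 → 22.40 in.
2XL: 75 / 2.857 = 26.250 → 26.25 in.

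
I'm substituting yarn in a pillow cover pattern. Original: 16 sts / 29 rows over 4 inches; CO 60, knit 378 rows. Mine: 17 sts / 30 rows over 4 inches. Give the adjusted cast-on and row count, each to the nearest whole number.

Cast on 64 stitches; work 391 rows.

Stitches: 60 × 17/16 = 63.75 → 64.
Rows: 378 × 30/29 = 391.03 → 391.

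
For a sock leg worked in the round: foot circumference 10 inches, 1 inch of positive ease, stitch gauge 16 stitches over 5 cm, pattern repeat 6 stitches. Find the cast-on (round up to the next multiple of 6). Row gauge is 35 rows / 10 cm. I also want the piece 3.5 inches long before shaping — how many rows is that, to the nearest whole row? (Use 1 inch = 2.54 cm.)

Finished = 10 + 1 = 11 inches.
11 inches × 2.54 = 27.94 cm.
16/5 = 3.2 sts per cm; 27.94 × 3.2 = 89.41 sts.
Next multiple of 6 → 90.
3.5 inches = 8.89 cm; × 3.5 = 31.11 → 31 rows.

Cast on 90 stitches; work 31 rows.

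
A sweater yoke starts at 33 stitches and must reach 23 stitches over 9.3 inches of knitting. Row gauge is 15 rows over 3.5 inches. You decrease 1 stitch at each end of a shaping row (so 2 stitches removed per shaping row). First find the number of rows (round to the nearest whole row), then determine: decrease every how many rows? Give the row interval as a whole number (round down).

Rows = 9.3 × 4.286 = 39.9 → 40 rows.
Stitches to remove: 10 → 5 shaping rows (at 2 st each).
40 / 5 = 8.00 → every 8 rows.

Decrease every 8th row.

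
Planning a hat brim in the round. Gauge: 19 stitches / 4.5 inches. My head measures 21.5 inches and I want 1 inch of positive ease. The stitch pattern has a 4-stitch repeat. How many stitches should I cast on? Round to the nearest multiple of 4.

96 stitches.

Finished = 21.5 + 1 = 22.5 inches.
19 / 4.5 = 4.222 sts/in.
22.5 × 4.222 = 95.00 sts.
Nearest multiple of 4: 96.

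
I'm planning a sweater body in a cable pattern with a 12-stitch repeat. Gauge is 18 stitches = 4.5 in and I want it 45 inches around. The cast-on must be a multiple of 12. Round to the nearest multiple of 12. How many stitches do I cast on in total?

18 / 4.5 = 4 sts per inch.
45 × 4 = 180.00 sts.
Nearest multiple of 12: 180.

CO 180 sts.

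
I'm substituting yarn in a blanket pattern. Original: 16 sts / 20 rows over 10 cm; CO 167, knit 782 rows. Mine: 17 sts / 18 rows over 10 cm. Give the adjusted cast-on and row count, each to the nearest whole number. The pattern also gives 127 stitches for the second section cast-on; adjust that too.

Cast on 177 stitches; work 704 rows; second section cast-on 135 stitches.

Stitches: 167 × 17/16 = 177.44 → 177.
Rows: 782 × 18/20 = 703.80 → 704.
second section cast-on: 127 × 17/16 = 134.94 → 135.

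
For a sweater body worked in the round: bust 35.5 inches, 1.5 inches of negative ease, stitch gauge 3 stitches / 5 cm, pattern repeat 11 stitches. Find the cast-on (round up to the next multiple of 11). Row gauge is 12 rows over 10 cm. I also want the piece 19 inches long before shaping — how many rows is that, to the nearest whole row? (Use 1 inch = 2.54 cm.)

Cast on 55 stitches; work 58 rows.

Finished = 35.5 − 1.5 = 34 inches.
34 inches × 2.54 = 86.36 cm.
3/5 = 0.6 sts per cm; 86.36 × 0.6 = 51.82 sts.
Next multiple of 11 → 55.
19 inches = 48.26 cm; × 1.2 = 57.91 → 58 rows.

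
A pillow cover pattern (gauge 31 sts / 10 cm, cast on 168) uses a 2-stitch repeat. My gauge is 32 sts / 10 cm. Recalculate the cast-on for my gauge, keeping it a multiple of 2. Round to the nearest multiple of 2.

Cast on 174 stitches.

168 × 32 / 31 = 173.42.
Nearest multiple of 2: 174.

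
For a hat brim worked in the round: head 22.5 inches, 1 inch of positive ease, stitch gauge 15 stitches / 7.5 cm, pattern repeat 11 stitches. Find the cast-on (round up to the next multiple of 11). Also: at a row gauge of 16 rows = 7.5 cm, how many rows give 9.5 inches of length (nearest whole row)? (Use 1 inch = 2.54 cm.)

Cast on 121 stitches; work 51 rows.

Finished = 22.5 + 1 = 23.5 inches.
23.5 inches × 2.54 = 59.69 cm.
15/7.5 = 2 sts per cm; 59.69 × 2 = 119.38 sts.
Next multiple of 11 → 121.
9.5 inches = 24.13 cm; × 2.133 = 51.48 → 51 rows.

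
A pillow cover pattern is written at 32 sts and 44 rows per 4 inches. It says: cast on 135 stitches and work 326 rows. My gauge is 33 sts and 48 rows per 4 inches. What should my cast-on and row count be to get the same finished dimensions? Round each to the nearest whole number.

Stitches: 135 × 33/32 = 139.22 → 139.
Rows: 326 × 48/44 = 355.64 → 356.

Cast on 139 stitches; work 356 rows.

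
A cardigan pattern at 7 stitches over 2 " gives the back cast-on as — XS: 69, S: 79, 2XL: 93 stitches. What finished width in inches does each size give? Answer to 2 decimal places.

XS 19.71 inches; S 22.57 inches; 2XL 26.57 inches.

7/2 = 3.5 sts per in.
XS: 69 / 3.5 = 19.714 → 19.71 in.
S: 79 / 3.5 = 22.571 → 22.57 in.
2XL: 93 / 3.5 = 26.571 → 26.57 in.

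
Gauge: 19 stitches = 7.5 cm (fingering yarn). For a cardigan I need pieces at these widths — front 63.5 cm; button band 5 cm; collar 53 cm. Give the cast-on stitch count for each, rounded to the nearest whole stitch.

Rate = 19/7.5 = 2.533 sts per cm.
front: 63.5 × 2.533 = 160.87 → 161.
button band: 5 × 2.533 = 12.67 → 13.
collar: 53 × 2.533 = 134.27 → 134.

front 161; button band 13; collar 134.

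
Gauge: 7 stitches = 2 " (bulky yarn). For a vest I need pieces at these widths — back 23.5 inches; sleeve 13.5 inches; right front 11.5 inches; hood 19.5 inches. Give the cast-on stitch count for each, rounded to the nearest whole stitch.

back 82; sleeve 47; right front 40; hood 68.

Rate = 7/2 = 3.5 sts per in.
back: 23.5 × 3.5 = 82.25 → 82.
sleeve: 13.5 × 3.5 = 47.25 → 47.
right front: 11.5 × 3.5 = 40.25 → 40.
hood: 19.5 × 3.5 = 68.25 → 68.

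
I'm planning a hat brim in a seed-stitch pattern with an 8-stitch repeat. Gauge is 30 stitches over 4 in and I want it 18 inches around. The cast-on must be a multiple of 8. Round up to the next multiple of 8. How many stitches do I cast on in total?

30 / 4 = 7.5 sts per inch.
18 × 7.5 = 135.00 sts.
Next multiple of 8: 136.

Cast on 136 stitches.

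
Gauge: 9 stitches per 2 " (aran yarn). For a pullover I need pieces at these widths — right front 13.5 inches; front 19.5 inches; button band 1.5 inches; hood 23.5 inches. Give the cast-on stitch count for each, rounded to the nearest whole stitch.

right front 61; front 88; button band 7; hood 106.

Rate = 9/2 = 4.5 sts per in.
right front: 13.5 × 4.5 = 60.75 → 61.
front: 19.5 × 4.5 = 87.75 → 88.
button band: 1.5 × 4.5 = 6.75 → 7.
hood: 23.5 × 4.5 = 105.75 → 106.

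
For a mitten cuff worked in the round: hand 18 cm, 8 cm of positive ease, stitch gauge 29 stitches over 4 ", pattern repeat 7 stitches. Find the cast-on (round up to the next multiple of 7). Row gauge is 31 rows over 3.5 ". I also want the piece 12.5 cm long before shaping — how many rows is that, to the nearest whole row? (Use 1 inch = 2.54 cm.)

Finished = 18 + 8 = 26 cm.
26 cm × 1/2.54 = 10.24 inches.
29/4 = 7.25 sts per in; 10.24 × 7.25 = 74.21 sts.
Next multiple of 7 → 77.
12.5 cm = 4.92 inches; × 8.857 = 43.59 → 44 rows.

Cast on 77 stitches; work 44 rows.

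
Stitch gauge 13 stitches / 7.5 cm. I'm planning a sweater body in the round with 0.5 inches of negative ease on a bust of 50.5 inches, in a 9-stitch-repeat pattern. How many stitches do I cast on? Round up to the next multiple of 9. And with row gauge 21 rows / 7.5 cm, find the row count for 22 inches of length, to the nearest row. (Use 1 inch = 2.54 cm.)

Cast on 225 stitches; work 156 rows.

Finished = 50.5 − 0.5 = 50 inches.
50 inches × 2.54 = 127.00 cm.
13/7.5 = 1.733 sts per cm; 127.00 × 1.733 = 220.13 sts.
Next multiple of 9 → 225.
22 inches = 55.88 cm; × 2.8 = 156.46 → 156 rows.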